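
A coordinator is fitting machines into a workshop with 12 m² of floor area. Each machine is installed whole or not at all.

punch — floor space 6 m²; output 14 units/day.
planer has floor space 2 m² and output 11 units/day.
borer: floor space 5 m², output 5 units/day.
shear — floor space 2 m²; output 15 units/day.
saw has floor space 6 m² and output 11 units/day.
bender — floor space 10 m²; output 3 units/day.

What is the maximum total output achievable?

40

This is an integer program with binary decision variables.
Allowing fractional choices, the relaxed optimum would be about 43.7, but machines are indivisible.
planer + borer + shear: floor space 2 + 5 + 2 = 9 ≤ 12, output 11 + 5 + 15 = 31.
punch + planer + shear: floor space 6 + 2 + 2 = 10 ≤ 12, output 14 + 11 + 15 = 40.
planer + shear + saw: floor space 2 + 2 + 6 = 10 ≤ 12, output 11 + 15 + 11 = 37.
Best is punch, planer, and shear with total output 40.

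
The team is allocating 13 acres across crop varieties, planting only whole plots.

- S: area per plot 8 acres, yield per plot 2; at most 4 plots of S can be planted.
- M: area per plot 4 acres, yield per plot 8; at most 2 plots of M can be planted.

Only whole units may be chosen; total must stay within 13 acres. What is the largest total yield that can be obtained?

This is a bounded integer knapsack.
Take 2×M: area 8 ≤ 13, yield 2·8 = 16.
M has the best ratio (8/4) and is taken to its limit of 2; remaining capacity is filled optimally with the others.

16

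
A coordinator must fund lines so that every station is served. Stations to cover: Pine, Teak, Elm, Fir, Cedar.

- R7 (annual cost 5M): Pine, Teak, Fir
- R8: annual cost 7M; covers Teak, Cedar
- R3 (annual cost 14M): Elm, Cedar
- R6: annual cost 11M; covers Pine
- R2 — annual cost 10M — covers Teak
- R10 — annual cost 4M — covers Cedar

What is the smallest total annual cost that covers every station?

This is an integer covering problem.
The greedy cost-per-new-station heuristic would pick R7, R10, and R3 for 23, but a cheaper cover exists.
Choose R7 and R3: together they cover Pine, Teak, Elm, Fir, Cedar — every station.
Total annual cost: 5 + 14 = 19.
No cover costs less than 19.

19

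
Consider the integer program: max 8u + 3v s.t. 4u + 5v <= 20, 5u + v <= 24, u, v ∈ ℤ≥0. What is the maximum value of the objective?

32

(u,v)=(4,0) is feasible, giving 32.
(u,v)=(3,1) is feasible, giving 27.
(u,v)=(3,0) is feasible, giving 24.
Maximum is 32 at (u,v)=(4,0).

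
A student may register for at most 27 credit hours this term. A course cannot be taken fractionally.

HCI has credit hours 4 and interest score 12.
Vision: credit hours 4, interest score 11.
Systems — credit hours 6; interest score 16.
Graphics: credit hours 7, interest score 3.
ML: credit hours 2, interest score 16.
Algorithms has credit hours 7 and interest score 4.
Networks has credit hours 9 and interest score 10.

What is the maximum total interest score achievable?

65

Treat it as a binary knapsack problem.
Allowing fractional choices, the relaxed optimum would be about 66.1, but courses are indivisible.
HCI + Vision + Systems + ML + Algorithms: credit hours 4 + 4 + 6 + 2 + 7 = 23 ≤ 27, interest score 12 + 11 + 16 + 16 + 4 = 59.
HCI + Vision + Systems + Graphics + ML: credit hours 4 + 4 + 6 + 7 + 2 = 23 ≤ 27, interest score 12 + 11 + 16 + 3 + 16 = 58.
HCI + Vision + Systems + ML + Networks: credit hours 4 + 4 + 6 + 2 + 9 = 25 ≤ 27, interest score 12 + 11 + 16 + 16 + 10 = 65.
Best is HCI, Vision, Systems, ML, and Networks with total interest score 65.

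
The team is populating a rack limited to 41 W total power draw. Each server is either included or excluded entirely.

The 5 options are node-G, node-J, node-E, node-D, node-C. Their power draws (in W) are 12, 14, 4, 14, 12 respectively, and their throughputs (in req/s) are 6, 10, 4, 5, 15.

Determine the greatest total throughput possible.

31

Allowing fractional choices, the relaxed optimum would be about 34.5, but servers are indivisible.
node-J + node-D + node-C: power draw 14 + 14 + 12 = 40 ≤ 41, throughput 10 + 5 + 15 = 30.
node-G + node-J + node-C: power draw 12 + 14 + 12 = 38 ≤ 41, throughput 6 + 10 + 15 = 31.
Best is node-G, node-J, and node-C with total throughput 31.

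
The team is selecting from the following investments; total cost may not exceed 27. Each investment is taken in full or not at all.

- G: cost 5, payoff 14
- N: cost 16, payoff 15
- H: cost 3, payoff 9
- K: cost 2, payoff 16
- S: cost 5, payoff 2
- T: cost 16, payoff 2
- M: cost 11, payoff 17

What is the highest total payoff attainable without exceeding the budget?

This is a 0-1 knapsack instance.
G + H + K + M: cost 5 + 3 + 2 + 11 = 21 ≤ 27, payoff 14 + 9 + 16 + 17 = 56.
G + N + H + K: cost 5 + 16 + 3 + 2 = 26 ≤ 27, payoff 14 + 15 + 9 + 16 = 54.
G + H + K + S + M: cost 5 + 3 + 2 + 5 + 11 = 26 ≤ 27, payoff 14 + 9 + 16 + 2 + 17 = 58.
Best is G, H, K, S, and M with total payoff 58.

58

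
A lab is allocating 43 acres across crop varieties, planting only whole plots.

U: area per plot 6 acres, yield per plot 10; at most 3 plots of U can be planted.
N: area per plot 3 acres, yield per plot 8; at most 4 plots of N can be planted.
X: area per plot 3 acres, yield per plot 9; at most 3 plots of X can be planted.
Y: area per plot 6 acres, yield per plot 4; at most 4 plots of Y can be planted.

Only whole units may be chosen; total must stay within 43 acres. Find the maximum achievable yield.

89

This is a bounded integer knapsack.
Take 3×U, 4×N, and 3×X: area 39 ≤ 43, yield 3·10 + 4·8 + 3·9 = 89.
X has the best ratio (9/3) and is taken to its limit of 3; remaining capacity is filled optimally with the others.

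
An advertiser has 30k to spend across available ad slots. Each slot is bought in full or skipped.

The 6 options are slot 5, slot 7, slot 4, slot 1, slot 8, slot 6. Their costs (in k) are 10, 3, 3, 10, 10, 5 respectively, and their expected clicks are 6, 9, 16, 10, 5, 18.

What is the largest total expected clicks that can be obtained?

53

Allowing fractional choices, the relaxed optimum would be about 58.4, but ad slots are indivisible.
slot 5 + slot 7 + slot 4 + slot 6: cost 10 + 3 + 3 + 5 = 21 ≤ 30, expected clicks 6 + 9 + 16 + 18 = 49.
slot 5 + slot 4 + slot 1 + slot 6: cost 10 + 3 + 10 + 5 = 28 ≤ 30, expected clicks 6 + 16 + 10 + 18 = 50.
slot 7 + slot 4 + slot 1 + slot 6: cost 3 + 3 + 10 + 5 = 21 ≤ 30, expected clicks 9 + 16 + 10 + 18 = 53.
Best is slot 7, slot 4, slot 1, and slot 6 with total expected clicks 53.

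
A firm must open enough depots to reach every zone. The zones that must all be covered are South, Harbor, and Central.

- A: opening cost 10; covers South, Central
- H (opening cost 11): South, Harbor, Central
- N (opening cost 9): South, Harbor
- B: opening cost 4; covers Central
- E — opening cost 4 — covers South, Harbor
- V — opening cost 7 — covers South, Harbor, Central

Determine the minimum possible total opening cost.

7

The greedy cost-per-new-zone heuristic would pick E and B for 8, but a cheaper cover exists.
V alone covers South, Harbor, Central — every zone.
Total opening cost: 7.
No cover costs less than 7.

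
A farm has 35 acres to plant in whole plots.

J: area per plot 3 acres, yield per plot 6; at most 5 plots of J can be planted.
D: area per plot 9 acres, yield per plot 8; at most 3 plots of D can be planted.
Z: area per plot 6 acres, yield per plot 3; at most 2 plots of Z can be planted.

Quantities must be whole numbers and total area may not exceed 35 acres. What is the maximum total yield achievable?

J has the best ratio (6/3); taking only J gives at most 5×6 = 30 (stopped by the supply cap of 5).
Mixing does better — 5×J and 2×D: area 33 ≤ 35, yield 5·6 + 2·8 = 46.

46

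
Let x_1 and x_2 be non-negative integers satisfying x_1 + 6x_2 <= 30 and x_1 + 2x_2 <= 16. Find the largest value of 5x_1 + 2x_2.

(x_1,x_2)=(16,0): 1·16+6·0=16≤30, 1·16+2·0=16≤16, objective 80.
(x_1,x_2)=(15,0): 1·15+6·0=15≤30, 1·15+2·0=15≤16, objective 75.
The best lattice point is (16,0), giving 80.

80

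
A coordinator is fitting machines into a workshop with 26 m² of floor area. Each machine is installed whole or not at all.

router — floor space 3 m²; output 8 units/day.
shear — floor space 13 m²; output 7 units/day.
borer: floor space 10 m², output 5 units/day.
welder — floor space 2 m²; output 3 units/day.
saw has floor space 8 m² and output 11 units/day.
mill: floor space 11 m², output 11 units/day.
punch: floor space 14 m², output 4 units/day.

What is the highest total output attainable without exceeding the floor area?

Treat it as a binary knapsack problem.
router + welder + saw + mill: floor space 3 + 2 + 8 + 11 = 24 ≤ 26, output 8 + 3 + 11 + 11 = 33.
router + saw + mill: floor space 3 + 8 + 11 = 22 ≤ 26, output 8 + 11 + 11 = 30.
router + shear + welder + saw: floor space 3 + 13 + 2 + 8 = 26 ≤ 26, output 8 + 7 + 3 + 11 = 29.
Best is router, welder, saw, and mill with total output 33.

33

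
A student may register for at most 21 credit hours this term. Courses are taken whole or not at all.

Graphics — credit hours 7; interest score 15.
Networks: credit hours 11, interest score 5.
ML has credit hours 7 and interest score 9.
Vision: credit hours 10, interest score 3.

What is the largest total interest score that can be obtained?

24

This is a 0-1 knapsack instance.
Allowing fractional choices, the relaxed optimum would be about 27.2, but courses are indivisible.
Graphics + ML: credit hours 7 + 7 = 14 ≤ 21, interest score 15 + 9 = 24.
Graphics + Networks: credit hours 7 + 11 = 18 ≤ 21, interest score 15 + 5 = 20.
Graphics + Vision: credit hours 7 + 10 = 17 ≤ 21, interest score 15 + 3 = 18.
Best is Graphics and ML with total interest score 24.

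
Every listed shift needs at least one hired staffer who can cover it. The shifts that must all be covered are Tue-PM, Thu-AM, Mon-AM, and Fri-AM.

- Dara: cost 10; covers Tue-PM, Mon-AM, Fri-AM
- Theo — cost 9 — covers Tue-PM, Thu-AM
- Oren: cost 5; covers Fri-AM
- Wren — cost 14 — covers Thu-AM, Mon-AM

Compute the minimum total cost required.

19

This is an integer covering problem.
Choose Dara and Theo: together they cover Tue-PM, Thu-AM, Mon-AM, Fri-AM — every shift.
Total cost: 10 + 9 = 19.
No cover costs less than 19.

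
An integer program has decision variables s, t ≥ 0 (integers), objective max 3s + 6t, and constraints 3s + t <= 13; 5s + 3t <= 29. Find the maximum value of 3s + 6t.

(s,t)=(0,9): 3·0+1·9=9≤13, 5·0+3·9=27≤29, objective 54.
(s,t)=(1,8): 3·1+1·8=11≤13, 5·1+3·8=29≤29, objective 51.
(s,t)=(0,8): 3·0+1·8=8≤13, 5·0+3·8=24≤29, objective 48.
No feasible integer point exceeds 54.

54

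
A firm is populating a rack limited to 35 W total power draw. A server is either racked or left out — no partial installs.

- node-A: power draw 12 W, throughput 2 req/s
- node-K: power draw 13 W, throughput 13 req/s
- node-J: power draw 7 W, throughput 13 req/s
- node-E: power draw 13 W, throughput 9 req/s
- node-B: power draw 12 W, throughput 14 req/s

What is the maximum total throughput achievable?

40

Treat it as a binary knapsack problem.
Allowing fractional choices, the relaxed optimum would be about 42.1, but servers are indivisible.
node-J + node-E + node-B: power draw 7 + 13 + 12 = 32 ≤ 35, throughput 13 + 9 + 14 = 36.
node-K + node-J + node-B: power draw 13 + 7 + 12 = 32 ≤ 35, throughput 13 + 13 + 14 = 40.
Best is node-K, node-J, and node-B with total throughput 40.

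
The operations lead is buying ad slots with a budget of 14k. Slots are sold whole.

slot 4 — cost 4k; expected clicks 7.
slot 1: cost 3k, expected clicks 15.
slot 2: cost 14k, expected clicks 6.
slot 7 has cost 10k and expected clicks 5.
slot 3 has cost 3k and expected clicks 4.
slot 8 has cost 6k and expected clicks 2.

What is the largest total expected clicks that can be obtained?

This is an integer program with binary decision variables.
slot 4 + slot 1: cost 4 + 3 = 7 ≤ 14, expected clicks 7 + 15 = 22.
slot 4 + slot 1 + slot 3: cost 4 + 3 + 3 = 10 ≤ 14, expected clicks 7 + 15 + 4 = 26.
slot 4 + slot 1 + slot 8: cost 4 + 3 + 6 = 13 ≤ 14, expected clicks 7 + 15 + 2 = 24.
Best is slot 4, slot 1, and slot 3 with total expected clicks 26.

26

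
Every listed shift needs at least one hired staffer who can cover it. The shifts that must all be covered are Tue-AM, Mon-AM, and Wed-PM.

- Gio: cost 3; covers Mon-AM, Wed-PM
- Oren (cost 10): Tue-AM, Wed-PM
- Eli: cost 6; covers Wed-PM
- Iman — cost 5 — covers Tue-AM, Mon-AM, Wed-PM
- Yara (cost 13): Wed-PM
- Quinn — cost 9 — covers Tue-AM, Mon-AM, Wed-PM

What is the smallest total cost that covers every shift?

5

This is an integer covering problem.
Iman alone covers Tue-AM, Mon-AM, Wed-PM — every shift.
Total cost: 5.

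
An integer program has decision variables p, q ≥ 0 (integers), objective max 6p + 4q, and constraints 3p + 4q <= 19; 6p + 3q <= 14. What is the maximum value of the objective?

16

(p,q)=(0,4) is feasible, giving 16.
(p,q)=(0,3) is feasible, giving 12.
The best lattice point is (0,4), giving 16.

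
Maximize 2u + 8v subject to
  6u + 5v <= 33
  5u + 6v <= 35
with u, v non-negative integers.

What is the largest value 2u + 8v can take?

42

Relaxing integrality, the LP optimum is 46.67 at (u,v) = (0, 5.83), which is not an integer point.
(u,v)=(1,5): 6·1+5·5=31≤33, 5·1+6·5=35≤35, objective 42.
(u,v)=(0,5): 6·0+5·5=25≤33, 5·0+6·5=30≤35, objective 40.
(u,v)=(2,4): 6·2+5·4=32≤33, 5·2+6·4=34≤35, objective 36.
The best lattice point is (1,5), giving 42.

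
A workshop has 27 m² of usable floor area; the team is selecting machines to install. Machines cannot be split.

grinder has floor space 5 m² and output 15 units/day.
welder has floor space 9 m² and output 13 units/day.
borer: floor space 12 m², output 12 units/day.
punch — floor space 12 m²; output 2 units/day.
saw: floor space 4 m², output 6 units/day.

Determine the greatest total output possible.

This is a 0-1 knapsack instance.
Allowing fractional choices, the relaxed optimum would be about 43.0, but machines are indivisible.
grinder + welder + saw: floor space 5 + 9 + 4 = 18 ≤ 27, output 15 + 13 + 6 = 34.
grinder + welder + borer: floor space 5 + 9 + 12 = 26 ≤ 27, output 15 + 13 + 12 = 40.
grinder + borer + saw: floor space 5 + 12 + 4 = 21 ≤ 27, output 15 + 12 + 6 = 33.
Best is grinder, welder, and borer with total output 40.

40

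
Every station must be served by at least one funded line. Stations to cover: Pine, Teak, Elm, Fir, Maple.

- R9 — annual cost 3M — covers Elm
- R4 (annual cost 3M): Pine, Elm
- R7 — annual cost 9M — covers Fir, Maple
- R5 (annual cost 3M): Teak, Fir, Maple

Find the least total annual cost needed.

6

Choose R4 and R5: together they cover Pine, Teak, Elm, Fir, Maple — every station.
Total annual cost: 3 + 3 = 6.
No cover costs less than 6.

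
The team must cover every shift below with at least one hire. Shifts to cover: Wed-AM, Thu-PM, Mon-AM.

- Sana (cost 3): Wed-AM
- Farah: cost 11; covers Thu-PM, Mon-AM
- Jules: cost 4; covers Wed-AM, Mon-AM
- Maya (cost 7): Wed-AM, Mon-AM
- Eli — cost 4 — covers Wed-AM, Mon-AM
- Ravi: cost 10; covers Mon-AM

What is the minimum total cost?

14

This is an integer covering problem.
The greedy cost-per-new-shift heuristic would pick Jules and Farah for 15, but a cheaper cover exists.
Choose Sana and Farah: together they cover Wed-AM, Thu-PM, Mon-AM — every shift.
Total cost: 3 + 11 = 14.
No cover costs less than 14.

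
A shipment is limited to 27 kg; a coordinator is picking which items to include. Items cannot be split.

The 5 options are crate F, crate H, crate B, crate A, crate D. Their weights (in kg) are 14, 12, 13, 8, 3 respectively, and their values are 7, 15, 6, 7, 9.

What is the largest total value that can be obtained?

Treat it as a binary knapsack problem.
Allowing fractional choices, the relaxed optimum would be about 33.0, but items are indivisible.
crate H + crate A + crate D: weight 12 + 8 + 3 = 23 ≤ 27, value 15 + 7 + 9 = 31.
crate H + crate D: weight 12 + 3 = 15 ≤ 27, value 15 + 9 = 24.
Best is crate H, crate A, and crate D with total value 31.

31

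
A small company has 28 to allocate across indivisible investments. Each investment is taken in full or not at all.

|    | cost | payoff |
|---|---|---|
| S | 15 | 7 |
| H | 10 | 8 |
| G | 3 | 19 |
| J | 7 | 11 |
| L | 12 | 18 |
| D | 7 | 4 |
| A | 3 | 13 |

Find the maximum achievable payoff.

This is an integer program with binary decision variables.
Take G, J, L, and A: cost 3 + 7 + 12 + 3 = 25 ≤ 28, payoff 19 + 11 + 18 + 13 = 61.
No other feasible combination does better.

61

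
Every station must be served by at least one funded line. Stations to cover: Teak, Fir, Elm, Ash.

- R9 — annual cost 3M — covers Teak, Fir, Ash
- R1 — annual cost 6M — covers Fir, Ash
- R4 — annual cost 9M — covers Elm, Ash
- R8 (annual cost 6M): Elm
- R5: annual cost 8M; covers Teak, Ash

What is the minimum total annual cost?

Choose R9 and R8: together they cover Teak, Fir, Elm, Ash — every station.
Total annual cost: 3 + 6 = 9.
No cover costs less than 9.

9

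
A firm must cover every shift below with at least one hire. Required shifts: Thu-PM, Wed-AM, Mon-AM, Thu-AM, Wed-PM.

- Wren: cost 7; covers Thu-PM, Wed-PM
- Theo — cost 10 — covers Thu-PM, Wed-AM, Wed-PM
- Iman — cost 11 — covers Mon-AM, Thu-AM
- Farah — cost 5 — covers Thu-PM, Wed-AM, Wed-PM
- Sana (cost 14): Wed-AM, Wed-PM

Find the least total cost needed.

16

Choose Iman and Farah: together they cover Thu-PM, Wed-AM, Mon-AM, Thu-AM, Wed-PM — every shift.
Total cost: 11 + 5 = 16.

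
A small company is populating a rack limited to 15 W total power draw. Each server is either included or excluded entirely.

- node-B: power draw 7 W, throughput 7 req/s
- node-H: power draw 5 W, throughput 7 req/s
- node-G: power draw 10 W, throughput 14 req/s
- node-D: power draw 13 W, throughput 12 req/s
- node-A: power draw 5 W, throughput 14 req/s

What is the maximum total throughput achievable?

28

node-G + node-A: power draw 10 + 5 = 15 ≤ 15, throughput 14 + 14 = 28.
node-H + node-A: power draw 5 + 5 = 10 ≤ 15, throughput 7 + 14 = 21.
Best is node-G and node-A with total throughput 28.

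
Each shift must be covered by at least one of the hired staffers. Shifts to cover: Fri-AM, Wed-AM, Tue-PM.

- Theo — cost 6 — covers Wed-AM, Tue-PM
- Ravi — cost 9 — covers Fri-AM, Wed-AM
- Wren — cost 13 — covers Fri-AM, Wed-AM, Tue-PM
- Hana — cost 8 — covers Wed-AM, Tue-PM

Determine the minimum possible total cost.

This is an integer covering problem.
Wren alone covers Fri-AM, Wed-AM, Tue-PM — every shift.
Total cost: 13.

13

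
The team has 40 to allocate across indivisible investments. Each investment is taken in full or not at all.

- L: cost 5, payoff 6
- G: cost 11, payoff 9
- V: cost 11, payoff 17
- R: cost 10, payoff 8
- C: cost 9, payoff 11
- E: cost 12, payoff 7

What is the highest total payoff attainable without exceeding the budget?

Allowing fractional choices, the relaxed optimum would be about 46.2, but investments are indivisible.
L + V + C + E: cost 5 + 11 + 9 + 12 = 37 ≤ 40, payoff 6 + 17 + 11 + 7 = 41.
L + V + R + C: cost 5 + 11 + 10 + 9 = 35 ≤ 40, payoff 6 + 17 + 8 + 11 = 42.
L + G + V + C: cost 5 + 11 + 11 + 9 = 36 ≤ 40, payoff 6 + 9 + 17 + 11 = 43.
Best is L, G, V, and C with total payoff 43.

43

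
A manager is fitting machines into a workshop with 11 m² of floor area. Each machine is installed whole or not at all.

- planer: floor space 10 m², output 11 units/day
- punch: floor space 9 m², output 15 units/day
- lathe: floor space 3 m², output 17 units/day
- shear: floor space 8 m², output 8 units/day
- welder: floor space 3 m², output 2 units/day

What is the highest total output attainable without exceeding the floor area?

25

This is a 0-1 knapsack instance.
Allowing fractional choices, the relaxed optimum would be about 30.3, but machines are indivisible.
lathe + shear: floor space 3 + 8 = 11 ≤ 11, output 17 + 8 = 25.
lathe: floor space 3 ≤ 11, output 17.
lathe + welder: floor space 3 + 3 = 6 ≤ 11, output 17 + 2 = 19.
Best is lathe and shear with total output 25.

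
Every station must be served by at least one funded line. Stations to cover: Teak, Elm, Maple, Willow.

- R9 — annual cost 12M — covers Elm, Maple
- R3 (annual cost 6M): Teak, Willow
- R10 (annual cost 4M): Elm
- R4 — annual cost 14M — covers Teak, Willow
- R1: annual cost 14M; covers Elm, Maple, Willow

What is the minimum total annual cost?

This is a weighted set-cover instance.
The greedy cost-per-new-station heuristic would pick R3, R10, and R9 for 22, but a cheaper cover exists.
Choose R9 and R3: together they cover Teak, Elm, Maple, Willow — every station.
Total annual cost: 12 + 6 = 18.
No cover costs less than 18.

18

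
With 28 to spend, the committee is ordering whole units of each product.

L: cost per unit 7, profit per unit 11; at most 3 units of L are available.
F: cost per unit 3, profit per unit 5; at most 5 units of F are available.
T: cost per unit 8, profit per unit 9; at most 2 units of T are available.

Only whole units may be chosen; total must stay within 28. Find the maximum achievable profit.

F has the best ratio (5/3); taking only F gives at most 5×5 = 25 (stopped by the supply cap of 5).
Mixing does better — 3×L and 2×F: cost 27 ≤ 28, profit 3·11 + 2·5 = 43.

43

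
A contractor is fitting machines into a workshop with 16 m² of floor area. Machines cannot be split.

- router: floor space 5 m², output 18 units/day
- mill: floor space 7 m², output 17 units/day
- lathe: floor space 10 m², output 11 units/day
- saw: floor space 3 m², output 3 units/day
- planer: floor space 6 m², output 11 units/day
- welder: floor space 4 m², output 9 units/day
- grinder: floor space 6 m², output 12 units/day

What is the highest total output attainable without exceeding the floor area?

44

router + mill + saw: floor space 5 + 7 + 3 = 15 ≤ 16, output 18 + 17 + 3 = 38.
router + mill + welder: floor space 5 + 7 + 4 = 16 ≤ 16, output 18 + 17 + 9 = 44.
router + welder + grinder: floor space 5 + 4 + 6 = 15 ≤ 16, output 18 + 9 + 12 = 39.
Best is router, mill, and welder with total output 44.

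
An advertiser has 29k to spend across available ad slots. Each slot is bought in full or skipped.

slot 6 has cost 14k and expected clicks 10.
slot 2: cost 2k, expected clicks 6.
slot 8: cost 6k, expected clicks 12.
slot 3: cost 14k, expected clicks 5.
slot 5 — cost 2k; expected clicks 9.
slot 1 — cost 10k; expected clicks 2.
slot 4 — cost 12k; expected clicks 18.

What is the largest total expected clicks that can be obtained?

Allowing fractional choices, the relaxed optimum would be about 50.0, but ad slots are indivisible.
slot 2 + slot 8 + slot 5 + slot 4: cost 2 + 6 + 2 + 12 = 22 ≤ 29, expected clicks 6 + 12 + 9 + 18 = 45.
slot 8 + slot 5 + slot 4: cost 6 + 2 + 12 = 20 ≤ 29, expected clicks 12 + 9 + 18 = 39.
Best is slot 2, slot 8, slot 5, and slot 4 with total expected clicks 45.

45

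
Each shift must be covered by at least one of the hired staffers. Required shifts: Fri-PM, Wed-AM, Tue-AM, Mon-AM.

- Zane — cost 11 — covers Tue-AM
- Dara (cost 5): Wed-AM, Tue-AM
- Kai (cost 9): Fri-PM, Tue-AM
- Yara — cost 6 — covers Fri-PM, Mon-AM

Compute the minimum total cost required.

11

Choose Dara and Yara: together they cover Fri-PM, Wed-AM, Tue-AM, Mon-AM — every shift.
Total cost: 5 + 6 = 11.
No cover costs less than 11.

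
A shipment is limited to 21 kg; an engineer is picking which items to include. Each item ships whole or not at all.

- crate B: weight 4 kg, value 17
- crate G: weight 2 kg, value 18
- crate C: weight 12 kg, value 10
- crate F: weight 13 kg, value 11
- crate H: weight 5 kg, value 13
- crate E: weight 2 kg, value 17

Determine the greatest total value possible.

crate B + crate G + crate H + crate E: weight 4 + 2 + 5 + 2 = 13 ≤ 21, value 17 + 18 + 13 + 17 = 65.
crate B + crate G + crate C + crate E: weight 4 + 2 + 12 + 2 = 20 ≤ 21, value 17 + 18 + 10 + 17 = 62.
crate B + crate G + crate F + crate E: weight 4 + 2 + 13 + 2 = 21 ≤ 21, value 17 + 18 + 11 + 17 = 63.
Best is crate B, crate G, crate H, and crate E with total value 65.

65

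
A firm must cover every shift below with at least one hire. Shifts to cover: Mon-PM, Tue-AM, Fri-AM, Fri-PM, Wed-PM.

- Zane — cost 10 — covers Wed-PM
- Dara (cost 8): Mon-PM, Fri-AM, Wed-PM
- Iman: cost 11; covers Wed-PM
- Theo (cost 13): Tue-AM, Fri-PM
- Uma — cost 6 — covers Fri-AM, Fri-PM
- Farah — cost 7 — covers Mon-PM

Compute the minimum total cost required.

21

The greedy cost-per-new-shift heuristic would pick Dara, Uma, and Theo for 27, but a cheaper cover exists.
Choose Dara and Theo: together they cover Mon-PM, Tue-AM, Fri-AM, Fri-PM, Wed-PM — every shift.
Total cost: 8 + 13 = 21.
No cover costs less than 21.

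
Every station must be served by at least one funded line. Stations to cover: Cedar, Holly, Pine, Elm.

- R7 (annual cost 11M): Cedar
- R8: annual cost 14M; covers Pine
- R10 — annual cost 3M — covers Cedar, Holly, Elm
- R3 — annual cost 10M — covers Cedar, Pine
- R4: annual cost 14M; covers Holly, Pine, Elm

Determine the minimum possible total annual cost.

Choose R10 and R3: together they cover Cedar, Holly, Pine, Elm — every station.
Total annual cost: 3 + 10 = 13.

13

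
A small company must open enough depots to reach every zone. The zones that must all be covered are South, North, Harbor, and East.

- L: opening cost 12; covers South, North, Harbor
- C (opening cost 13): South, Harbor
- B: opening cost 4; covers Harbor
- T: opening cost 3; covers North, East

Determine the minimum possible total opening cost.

The greedy cost-per-new-zone heuristic would pick T, B, and L for 19, but a cheaper cover exists.
Choose L and T: together they cover South, North, Harbor, East — every zone.
Total opening cost: 12 + 3 = 15.
No cover costs less than 15.

15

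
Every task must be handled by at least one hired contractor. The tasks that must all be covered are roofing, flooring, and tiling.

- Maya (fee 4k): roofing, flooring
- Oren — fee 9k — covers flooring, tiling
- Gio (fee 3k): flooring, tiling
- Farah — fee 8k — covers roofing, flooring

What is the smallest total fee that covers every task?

Choose Maya and Gio: together they cover roofing, flooring, tiling — every task.
Total fee: 4 + 3 = 7.
No cover costs less than 7.

7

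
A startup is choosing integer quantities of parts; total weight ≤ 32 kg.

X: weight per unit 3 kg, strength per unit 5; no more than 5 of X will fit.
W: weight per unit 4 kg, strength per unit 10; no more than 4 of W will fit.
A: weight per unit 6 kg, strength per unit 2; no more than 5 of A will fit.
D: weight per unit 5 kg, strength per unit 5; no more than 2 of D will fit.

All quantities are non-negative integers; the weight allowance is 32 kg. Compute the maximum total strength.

W has the best ratio (10/4); taking only W gives at most 4×10 = 40 (stopped by the supply cap of 4).
Mixing does better — 5×X and 4×W: weight 31 ≤ 32, strength 5·5 + 4·10 = 65.

65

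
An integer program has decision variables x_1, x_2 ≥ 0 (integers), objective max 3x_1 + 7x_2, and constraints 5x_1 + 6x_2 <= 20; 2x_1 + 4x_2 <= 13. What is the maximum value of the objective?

(x_1,x_2)=(0,3) is feasible, giving 21.
(x_1,x_2)=(1,2) is feasible, giving 17.
(x_1,x_2)=(0,2) is feasible, giving 14.
The best lattice point is (0,3), giving 21.

21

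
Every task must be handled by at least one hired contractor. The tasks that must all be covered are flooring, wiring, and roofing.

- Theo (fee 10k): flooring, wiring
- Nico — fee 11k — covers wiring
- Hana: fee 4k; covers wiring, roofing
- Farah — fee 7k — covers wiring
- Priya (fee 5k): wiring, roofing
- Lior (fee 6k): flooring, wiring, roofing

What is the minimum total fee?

Lior alone covers flooring, wiring, roofing — every task.
Total fee: 6.

6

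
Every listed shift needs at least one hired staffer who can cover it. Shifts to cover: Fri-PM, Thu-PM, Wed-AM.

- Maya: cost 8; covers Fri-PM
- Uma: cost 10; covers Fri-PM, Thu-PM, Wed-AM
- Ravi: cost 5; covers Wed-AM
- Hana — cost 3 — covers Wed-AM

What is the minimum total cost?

10

Uma alone covers Fri-PM, Thu-PM, Wed-AM — every shift.
Total cost: 10.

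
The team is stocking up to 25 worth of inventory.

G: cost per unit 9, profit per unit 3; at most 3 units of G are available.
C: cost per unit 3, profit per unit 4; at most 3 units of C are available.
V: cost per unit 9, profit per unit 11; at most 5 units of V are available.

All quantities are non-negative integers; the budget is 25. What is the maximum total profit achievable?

This is a bounded integer knapsack.
1×C and 2×V: cost 21 ≤ 25, profit 1·4 + 2·11 = 26.
2×C and 2×V: cost 24 ≤ 25, profit 2·4 + 2·11 = 30.
Best is 30.

30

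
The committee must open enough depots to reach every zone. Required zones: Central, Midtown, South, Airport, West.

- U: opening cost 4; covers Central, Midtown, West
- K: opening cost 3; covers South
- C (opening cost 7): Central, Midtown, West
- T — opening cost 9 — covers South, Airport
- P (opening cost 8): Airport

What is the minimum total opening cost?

13

The greedy cost-per-new-zone heuristic would pick U, K, and P for 15, but a cheaper cover exists.
Choose U and T: together they cover Central, Midtown, South, Airport, West — every zone.
Total opening cost: 4 + 9 = 13.
No cover costs less than 13.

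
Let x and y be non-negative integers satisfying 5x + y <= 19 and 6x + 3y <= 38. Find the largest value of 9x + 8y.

(x,y)=(0,12): 5·0+1·12=12≤19, 6·0+3·12=36≤38, objective 96.
(x,y)=(0,11): 5·0+1·11=11≤19, 6·0+3·11=33≤38, objective 88.
Maximum is 96 at (x,y)=(0,12).

96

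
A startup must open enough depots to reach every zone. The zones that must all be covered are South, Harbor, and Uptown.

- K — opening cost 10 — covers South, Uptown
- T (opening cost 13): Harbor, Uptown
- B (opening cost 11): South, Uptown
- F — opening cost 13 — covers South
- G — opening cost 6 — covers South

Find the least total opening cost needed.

19

This is a weighted set-cover instance.
The greedy cost-per-new-zone heuristic would pick K and T for 23, but a cheaper cover exists.
Choose T and G: together they cover South, Harbor, Uptown — every zone.
Total opening cost: 13 + 6 = 19.
No cover costs less than 19.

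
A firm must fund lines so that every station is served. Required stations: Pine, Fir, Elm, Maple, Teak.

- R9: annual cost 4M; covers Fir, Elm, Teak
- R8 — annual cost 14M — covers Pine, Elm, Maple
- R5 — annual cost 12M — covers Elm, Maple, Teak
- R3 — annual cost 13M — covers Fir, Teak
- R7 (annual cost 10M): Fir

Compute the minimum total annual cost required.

Choose R9 and R8: together they cover Pine, Fir, Elm, Maple, Teak — every station.
Total annual cost: 4 + 14 = 18.
No cover costs less than 18.

18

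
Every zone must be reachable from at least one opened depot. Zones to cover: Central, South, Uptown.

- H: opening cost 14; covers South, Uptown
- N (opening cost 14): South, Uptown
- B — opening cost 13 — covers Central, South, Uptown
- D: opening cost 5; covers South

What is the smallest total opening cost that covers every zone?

13

This is a weighted set-cover instance.
B alone covers Central, South, Uptown — every zone.
Total opening cost: 13.
No cover costs less than 13.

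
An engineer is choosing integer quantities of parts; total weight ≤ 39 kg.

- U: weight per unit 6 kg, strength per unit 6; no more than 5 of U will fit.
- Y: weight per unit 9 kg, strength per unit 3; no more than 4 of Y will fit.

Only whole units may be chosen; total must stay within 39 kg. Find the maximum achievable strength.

33

U has the best ratio (6/6); taking only U gives at most 5×6 = 30 (stopped by the supply cap of 5).
Mixing does better — 5×U and 1×Y: weight 39 ≤ 39, strength 5·6 + 1·3 = 33.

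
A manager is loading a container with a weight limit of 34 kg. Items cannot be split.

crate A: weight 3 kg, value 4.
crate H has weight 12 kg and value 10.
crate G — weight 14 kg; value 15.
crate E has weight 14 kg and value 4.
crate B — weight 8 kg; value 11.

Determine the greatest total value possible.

Take crate H, crate G, and crate B: weight 12 + 14 + 8 = 34 ≤ 34, value 10 + 15 + 11 = 36.
No other feasible combination does better.

36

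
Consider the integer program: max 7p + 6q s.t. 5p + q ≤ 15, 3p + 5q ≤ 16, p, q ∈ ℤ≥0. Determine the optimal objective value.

(p,q)=(2,2) is feasible, giving 26.
(p,q)=(3,0) is feasible, giving 21.
(p,q)=(2,1) is feasible, giving 20.
Maximum is 26 at (p,q)=(2,2).

26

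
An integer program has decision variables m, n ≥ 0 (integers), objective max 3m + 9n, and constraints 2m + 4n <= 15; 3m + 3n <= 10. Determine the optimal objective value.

27

The continuous relaxation peaks at (0, 3.33) with value 30.00; rounding to a feasible lattice point costs some objective.
(m,n)=(0,3): 2·0+4·3=12≤15, 3·0+3·3=9≤10, objective 27.
(m,n)=(1,2): 2·1+4·2=10≤15, 3·1+3·2=9≤10, objective 21.
The best lattice point is (0,3), giving 27.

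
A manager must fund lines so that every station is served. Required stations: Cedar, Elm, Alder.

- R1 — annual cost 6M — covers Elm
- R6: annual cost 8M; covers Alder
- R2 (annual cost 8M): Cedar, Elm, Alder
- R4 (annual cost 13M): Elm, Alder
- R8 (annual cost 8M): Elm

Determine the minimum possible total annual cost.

R2 alone covers Cedar, Elm, Alder — every station.
Total annual cost: 8.
No cover costs less than 8.

8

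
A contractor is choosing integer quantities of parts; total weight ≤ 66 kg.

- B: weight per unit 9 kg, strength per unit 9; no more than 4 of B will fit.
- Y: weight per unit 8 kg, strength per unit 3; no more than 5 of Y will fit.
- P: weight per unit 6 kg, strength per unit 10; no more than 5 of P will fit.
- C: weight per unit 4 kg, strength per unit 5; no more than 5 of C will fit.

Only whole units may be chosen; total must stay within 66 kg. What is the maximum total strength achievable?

P has the best ratio (10/6); taking only P gives at most 5×10 = 50 (stopped by the supply cap of 5).
Mixing does better — 2×B, 5×P, and 4×C: weight 64 ≤ 66, strength 2·9 + 5·10 + 4·5 = 88.

88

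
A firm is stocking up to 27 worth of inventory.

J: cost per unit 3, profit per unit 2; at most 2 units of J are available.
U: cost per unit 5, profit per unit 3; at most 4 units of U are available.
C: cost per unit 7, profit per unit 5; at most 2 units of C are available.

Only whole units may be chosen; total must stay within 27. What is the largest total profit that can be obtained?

18

C has the best ratio (5/7); taking only C gives at most 2×5 = 10 (stopped by the supply cap of 2).
Mixing does better — 1×J, 2×U, and 2×C: cost 27 ≤ 27, profit 1·2 + 2·3 + 2·5 = 18.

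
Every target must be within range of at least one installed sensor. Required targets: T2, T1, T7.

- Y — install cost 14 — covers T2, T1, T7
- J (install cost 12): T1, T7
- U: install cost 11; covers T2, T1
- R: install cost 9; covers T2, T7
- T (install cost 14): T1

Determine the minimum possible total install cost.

14

This is a weighted set-cover instance.
The greedy cost-per-new-target heuristic would pick R and U for 20, but a cheaper cover exists.
Y alone covers T2, T1, T7 — every target.
Total install cost: 14.
No cover costs less than 14.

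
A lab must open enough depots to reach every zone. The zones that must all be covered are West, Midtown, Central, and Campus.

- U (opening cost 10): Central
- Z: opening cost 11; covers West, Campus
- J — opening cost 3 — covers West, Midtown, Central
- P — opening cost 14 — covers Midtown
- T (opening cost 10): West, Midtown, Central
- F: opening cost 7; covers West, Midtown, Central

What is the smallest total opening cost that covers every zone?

14

Choose Z and J: together they cover West, Midtown, Central, Campus — every zone.
Total opening cost: 11 + 3 = 14.
No cover costs less than 14.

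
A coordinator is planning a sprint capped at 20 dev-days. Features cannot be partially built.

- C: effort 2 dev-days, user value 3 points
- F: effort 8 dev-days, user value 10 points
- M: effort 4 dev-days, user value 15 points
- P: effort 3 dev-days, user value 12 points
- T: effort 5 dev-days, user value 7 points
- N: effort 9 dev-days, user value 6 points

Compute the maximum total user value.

This is an integer program with binary decision variables.
Allowing fractional choices, the relaxed optimum would be about 44.5, but features are indivisible.
F + M + P + T: effort 8 + 4 + 3 + 5 = 20 ≤ 20, user value 10 + 15 + 12 + 7 = 44.
C + F + M + P: effort 2 + 8 + 4 + 3 = 17 ≤ 20, user value 3 + 10 + 15 + 12 = 40.
Best is F, M, P, and T with total user value 44.

44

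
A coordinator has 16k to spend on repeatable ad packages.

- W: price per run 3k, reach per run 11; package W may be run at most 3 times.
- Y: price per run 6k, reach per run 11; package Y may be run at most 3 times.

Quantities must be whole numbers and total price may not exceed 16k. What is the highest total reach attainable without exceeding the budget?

44

This is a bounded integer knapsack.
W has the best ratio (11/3); taking only W gives at most 3×11 = 33 (stopped by the supply cap of 3).
Mixing does better — 3×W and 1×Y: price 15 ≤ 16, reach 3·11 + 1·11 = 44.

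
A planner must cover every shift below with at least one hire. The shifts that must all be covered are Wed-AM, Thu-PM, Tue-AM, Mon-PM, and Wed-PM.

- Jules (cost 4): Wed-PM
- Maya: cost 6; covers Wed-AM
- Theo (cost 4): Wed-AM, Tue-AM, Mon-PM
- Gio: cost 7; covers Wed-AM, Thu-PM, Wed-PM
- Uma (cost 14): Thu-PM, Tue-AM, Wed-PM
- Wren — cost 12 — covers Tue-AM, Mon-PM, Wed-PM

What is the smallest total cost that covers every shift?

Choose Theo and Gio: together they cover Wed-AM, Thu-PM, Tue-AM, Mon-PM, Wed-PM — every shift.
Total cost: 4 + 7 = 11.
No cover costs less than 11.

11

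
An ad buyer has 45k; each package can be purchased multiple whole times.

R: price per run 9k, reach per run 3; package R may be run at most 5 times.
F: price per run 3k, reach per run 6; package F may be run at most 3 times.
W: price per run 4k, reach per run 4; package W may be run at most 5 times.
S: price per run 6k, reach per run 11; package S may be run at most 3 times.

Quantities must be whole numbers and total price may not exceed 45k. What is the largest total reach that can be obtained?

This is a bounded integer knapsack.
Take 3×F, 4×W, and 3×S: price 43 ≤ 45, reach 3·6 + 4·4 + 3·11 = 67.
F has the best ratio (6/3) and is taken to its limit of 3; remaining capacity is filled optimally with the others.

67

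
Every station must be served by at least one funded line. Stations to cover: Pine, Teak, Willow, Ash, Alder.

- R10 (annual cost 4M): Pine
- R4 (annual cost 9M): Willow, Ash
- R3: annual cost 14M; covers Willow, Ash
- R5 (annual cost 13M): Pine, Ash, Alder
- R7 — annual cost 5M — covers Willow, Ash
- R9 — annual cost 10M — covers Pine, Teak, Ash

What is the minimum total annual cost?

Choose R5, R7, and R9: together they cover Pine, Teak, Willow, Ash, Alder — every station.
Total annual cost: 13 + 5 + 10 = 28.

28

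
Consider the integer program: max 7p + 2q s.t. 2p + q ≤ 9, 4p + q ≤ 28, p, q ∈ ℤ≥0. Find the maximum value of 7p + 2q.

30

(p,q)=(4,1): 2·4+1·1=9≤9, 4·4+1·1=17≤28, objective 30.
(p,q)=(4,0): 2·4+1·0=8≤9, 4·4+1·0=16≤28, objective 28.
(p,q)=(3,2): 2·3+1·2=8≤9, 4·3+1·2=14≤28, objective 25.
The best lattice point is (4,1), giving 30.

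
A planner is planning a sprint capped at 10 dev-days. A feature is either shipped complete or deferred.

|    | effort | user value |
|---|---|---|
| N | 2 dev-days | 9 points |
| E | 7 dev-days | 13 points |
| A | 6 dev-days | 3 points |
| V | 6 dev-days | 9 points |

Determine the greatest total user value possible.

22

Allowing fractional choices, the relaxed optimum would be about 23.5, but features are indivisible.
N + E: effort 2 + 7 = 9 ≤ 10, user value 9 + 13 = 22.
N + V: effort 2 + 6 = 8 ≤ 10, user value 9 + 9 = 18.
Best is N and E with total user value 22.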